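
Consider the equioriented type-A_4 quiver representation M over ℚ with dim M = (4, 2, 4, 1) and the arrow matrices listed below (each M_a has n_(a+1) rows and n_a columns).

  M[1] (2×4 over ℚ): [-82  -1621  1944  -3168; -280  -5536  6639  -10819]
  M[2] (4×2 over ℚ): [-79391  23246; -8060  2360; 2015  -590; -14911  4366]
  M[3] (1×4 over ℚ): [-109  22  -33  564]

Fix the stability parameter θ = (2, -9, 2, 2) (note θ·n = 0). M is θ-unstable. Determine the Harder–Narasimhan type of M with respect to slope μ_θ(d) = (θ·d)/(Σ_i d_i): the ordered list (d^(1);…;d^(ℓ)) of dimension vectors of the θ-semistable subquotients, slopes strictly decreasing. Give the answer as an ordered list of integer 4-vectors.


Barcode: M ≅ I[1,1]^2, I[1,2], I[1,3], I[3,3]^2, I[3,4]. HN layers by μ_θ (2 steps, strictly decreasing):
  μ^(1)=2; μ^(2)=-7/2

((2, 0, 4, 1); (2, 2, 0, 0))


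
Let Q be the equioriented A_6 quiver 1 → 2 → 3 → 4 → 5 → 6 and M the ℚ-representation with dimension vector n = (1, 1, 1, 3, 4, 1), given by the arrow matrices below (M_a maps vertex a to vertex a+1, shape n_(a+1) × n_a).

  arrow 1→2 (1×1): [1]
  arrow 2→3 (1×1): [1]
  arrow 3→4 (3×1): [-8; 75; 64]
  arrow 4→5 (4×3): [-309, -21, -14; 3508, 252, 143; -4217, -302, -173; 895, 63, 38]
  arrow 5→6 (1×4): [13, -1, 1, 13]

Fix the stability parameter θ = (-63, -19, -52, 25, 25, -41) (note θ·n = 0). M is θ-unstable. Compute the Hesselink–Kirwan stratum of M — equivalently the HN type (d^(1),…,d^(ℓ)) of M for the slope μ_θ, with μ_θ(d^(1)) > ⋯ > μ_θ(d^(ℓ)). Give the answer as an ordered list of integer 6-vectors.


Barcode: M ≅ I[1,5], I[4,5], I[4,6], I[5,5]. HN layers by μ_θ (4 steps, strictly decreasing):
  μ^(1)=25; μ^(2)=3; μ^(3)=-71/2; μ^(4)=-63

((0, 0, 0, 2, 3, 0); (0, 0, 0, 1, 1, 1); (0, 1, 1, 0, 0, 0); (1, 0, 0, 0, 0, 0))


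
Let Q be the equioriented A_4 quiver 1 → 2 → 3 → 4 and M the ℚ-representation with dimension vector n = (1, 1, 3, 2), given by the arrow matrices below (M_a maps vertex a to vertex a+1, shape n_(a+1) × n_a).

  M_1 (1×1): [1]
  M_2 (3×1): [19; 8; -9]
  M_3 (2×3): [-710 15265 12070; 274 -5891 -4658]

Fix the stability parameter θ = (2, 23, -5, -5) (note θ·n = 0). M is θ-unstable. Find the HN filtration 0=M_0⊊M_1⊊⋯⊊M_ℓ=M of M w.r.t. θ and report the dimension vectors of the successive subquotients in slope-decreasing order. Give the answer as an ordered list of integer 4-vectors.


Via rank(M_{q-1}∘⋯∘M_p): M ≅ I[1,3], I[3,3], I[3,4], I[4,4].
μ_θ-semistable layers: μ^(1)=9; μ^(2)=2; μ^(3)=-5

((0, 1, 1, 0); (1, 0, 0, 0); (0, 0, 2, 2))


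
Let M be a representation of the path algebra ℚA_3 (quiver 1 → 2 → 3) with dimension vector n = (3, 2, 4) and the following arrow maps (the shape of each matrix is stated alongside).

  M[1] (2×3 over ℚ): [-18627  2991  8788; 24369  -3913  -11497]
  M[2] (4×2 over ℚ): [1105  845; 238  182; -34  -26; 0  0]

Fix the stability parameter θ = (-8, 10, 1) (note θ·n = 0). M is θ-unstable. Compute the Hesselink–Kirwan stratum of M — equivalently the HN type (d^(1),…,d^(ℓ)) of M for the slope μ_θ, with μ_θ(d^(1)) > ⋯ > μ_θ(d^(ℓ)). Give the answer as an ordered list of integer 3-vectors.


Barcode: M ≅ I[1,1], I[1,2], I[1,3], I[3,3]^3. HN layers by μ_θ (4 steps, strictly decreasing):
  μ^(1)=10; μ^(2)=11/2; μ^(3)=1; μ^(4)=-8

((0, 1, 0); (0, 1, 1); (0, 0, 3); (3, 0, 0))


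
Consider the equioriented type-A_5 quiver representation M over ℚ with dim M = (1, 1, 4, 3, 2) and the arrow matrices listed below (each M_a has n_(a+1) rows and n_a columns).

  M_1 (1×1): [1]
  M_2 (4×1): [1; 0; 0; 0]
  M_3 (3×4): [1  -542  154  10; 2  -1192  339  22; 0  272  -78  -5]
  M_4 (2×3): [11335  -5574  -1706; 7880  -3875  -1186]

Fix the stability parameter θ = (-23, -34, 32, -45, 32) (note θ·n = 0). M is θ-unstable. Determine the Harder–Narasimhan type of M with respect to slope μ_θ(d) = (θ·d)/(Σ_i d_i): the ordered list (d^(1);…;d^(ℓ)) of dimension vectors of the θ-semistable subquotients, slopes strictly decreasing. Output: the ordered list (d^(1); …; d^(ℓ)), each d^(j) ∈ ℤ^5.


Barcode: M ≅ I[1,5], I[3,3], I[3,4], I[3,5]. HN layers by μ_θ (3 steps, strictly decreasing):
  μ^(1)=32; μ^(2)=-13/2; μ^(3)=-57/2

((0, 0, 1, 0, 2); (0, 0, 3, 3, 0); (1, 1, 0, 0, 0))


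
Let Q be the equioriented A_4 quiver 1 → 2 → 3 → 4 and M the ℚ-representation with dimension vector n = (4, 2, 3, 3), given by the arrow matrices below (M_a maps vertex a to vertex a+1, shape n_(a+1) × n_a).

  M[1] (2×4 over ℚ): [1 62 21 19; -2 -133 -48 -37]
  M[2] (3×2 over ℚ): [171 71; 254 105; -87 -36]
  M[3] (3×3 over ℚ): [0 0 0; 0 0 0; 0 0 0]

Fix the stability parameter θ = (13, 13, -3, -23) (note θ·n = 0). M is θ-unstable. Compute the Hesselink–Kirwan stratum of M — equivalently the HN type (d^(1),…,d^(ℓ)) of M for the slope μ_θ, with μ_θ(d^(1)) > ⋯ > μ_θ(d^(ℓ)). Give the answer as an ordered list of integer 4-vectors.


Interval decomposition of M: I[1,1]^2, I[1,3]^2, I[3,3], I[4,4]^3.
HN type (ℓ=4): μ^(1)=13; μ^(2)=23/3; μ^(3)=-3; μ^(4)=-23

((2, 0, 0, 0); (2, 2, 2, 0); (0, 0, 1, 0); (0, 0, 0, 3))


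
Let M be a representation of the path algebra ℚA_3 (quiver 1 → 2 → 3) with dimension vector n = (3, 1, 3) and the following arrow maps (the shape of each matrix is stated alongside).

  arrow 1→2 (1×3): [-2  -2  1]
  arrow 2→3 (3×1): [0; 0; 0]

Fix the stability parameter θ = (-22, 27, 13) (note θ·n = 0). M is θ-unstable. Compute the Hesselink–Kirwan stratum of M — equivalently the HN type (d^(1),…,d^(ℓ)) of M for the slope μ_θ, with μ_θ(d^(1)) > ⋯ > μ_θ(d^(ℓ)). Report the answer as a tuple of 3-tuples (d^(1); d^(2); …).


Via rank(M_{q-1}∘⋯∘M_p): M ≅ I[1,1]^2, I[1,2], I[3,3]^3.
μ_θ-semistable layers: μ^(1)=27; μ^(2)=13; μ^(3)=-22

((0, 1, 0); (0, 0, 3); (3, 0, 0))


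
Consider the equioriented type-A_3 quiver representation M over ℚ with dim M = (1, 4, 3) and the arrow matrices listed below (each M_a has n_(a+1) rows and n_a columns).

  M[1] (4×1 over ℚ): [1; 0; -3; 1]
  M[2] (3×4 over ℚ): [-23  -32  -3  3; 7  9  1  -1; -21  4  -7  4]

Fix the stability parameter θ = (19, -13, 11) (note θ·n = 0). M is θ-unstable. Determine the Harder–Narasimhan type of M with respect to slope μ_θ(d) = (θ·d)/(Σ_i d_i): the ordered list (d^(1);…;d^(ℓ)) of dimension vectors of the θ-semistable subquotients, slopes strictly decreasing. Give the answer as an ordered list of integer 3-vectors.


Via rank(M_{q-1}∘⋯∘M_p): M ≅ I[1,3], I[2,2], I[2,3]^2.
μ_θ-semistable layers: μ^(1)=11; μ^(2)=3; μ^(3)=-13

((0, 0, 3); (1, 1, 0); (0, 3, 0))


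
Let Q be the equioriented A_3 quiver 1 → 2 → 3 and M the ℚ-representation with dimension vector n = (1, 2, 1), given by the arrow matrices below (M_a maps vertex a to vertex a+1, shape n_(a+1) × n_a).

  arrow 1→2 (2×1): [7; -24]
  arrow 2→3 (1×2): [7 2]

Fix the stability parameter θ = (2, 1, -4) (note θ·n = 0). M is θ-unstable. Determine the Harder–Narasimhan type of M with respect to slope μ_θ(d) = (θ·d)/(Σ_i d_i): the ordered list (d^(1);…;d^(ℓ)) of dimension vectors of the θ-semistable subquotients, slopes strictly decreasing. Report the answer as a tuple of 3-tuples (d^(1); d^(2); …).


Barcode: M ≅ I[1,3], I[2,2]. HN layers by μ_θ (2 steps, strictly decreasing):
  μ^(1)=1; μ^(2)=-1/3

((0, 1, 0); (1, 1, 1))


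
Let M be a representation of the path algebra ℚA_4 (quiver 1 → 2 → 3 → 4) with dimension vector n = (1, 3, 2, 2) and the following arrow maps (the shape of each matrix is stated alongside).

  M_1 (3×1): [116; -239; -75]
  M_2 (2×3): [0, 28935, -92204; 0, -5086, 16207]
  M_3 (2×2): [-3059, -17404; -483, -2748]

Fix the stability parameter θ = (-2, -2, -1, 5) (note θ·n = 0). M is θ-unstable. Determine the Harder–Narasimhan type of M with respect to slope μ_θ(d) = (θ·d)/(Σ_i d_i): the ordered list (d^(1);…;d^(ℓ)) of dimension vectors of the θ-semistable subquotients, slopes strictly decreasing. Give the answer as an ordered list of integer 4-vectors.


Via rank(M_{q-1}∘⋯∘M_p): M ≅ I[1,4], I[2,2], I[2,3], I[4,4].
μ_θ-semistable layers: μ^(1)=5; μ^(2)=-1; μ^(3)=-2

((0, 0, 0, 2); (0, 0, 2, 0); (1, 3, 0, 0))


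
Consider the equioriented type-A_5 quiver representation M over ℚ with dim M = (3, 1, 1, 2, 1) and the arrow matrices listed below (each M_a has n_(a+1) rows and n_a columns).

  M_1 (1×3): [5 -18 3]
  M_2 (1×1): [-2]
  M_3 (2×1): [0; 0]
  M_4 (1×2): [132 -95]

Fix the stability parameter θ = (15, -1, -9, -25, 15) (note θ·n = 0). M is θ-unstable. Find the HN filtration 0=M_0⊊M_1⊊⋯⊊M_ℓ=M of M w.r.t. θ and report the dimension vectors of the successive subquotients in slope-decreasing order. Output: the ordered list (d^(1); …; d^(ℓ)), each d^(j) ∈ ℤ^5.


Via rank(M_{q-1}∘⋯∘M_p): M ≅ I[1,1]^2, I[1,3], I[4,4], I[4,5].
μ_θ-semistable layers: μ^(1)=15; μ^(2)=5/3; μ^(3)=-25

((2, 0, 0, 0, 1); (1, 1, 1, 0, 0); (0, 0, 0, 2, 0))


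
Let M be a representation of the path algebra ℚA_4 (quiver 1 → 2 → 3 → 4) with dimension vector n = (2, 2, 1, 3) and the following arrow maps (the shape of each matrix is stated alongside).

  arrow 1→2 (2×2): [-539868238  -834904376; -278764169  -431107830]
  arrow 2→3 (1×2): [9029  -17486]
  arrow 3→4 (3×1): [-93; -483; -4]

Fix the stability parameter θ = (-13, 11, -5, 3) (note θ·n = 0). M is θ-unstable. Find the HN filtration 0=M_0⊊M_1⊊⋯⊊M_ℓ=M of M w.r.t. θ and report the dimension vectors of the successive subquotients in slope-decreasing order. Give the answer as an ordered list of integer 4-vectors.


Barcode: M ≅ I[1,2], I[1,4], I[4,4]^2. HN layers by μ_θ (3 steps, strictly decreasing):
  μ^(1)=11; μ^(2)=3; μ^(3)=-13

((0, 1, 0, 0); (0, 1, 1, 3); (2, 0, 0, 0))


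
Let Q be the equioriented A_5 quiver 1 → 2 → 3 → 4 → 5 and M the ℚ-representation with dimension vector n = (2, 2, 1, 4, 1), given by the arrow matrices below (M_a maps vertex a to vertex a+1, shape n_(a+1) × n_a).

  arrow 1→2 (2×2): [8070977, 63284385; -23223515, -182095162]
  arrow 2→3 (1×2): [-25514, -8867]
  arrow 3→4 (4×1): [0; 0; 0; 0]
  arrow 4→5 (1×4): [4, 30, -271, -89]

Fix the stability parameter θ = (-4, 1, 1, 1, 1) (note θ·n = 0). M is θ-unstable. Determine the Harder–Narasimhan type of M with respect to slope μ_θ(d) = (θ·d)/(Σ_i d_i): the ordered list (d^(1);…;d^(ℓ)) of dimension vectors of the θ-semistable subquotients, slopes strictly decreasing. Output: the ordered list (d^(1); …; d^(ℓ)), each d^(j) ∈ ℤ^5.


Interval decomposition of M: I[1,2], I[1,3], I[4,4]^3, I[4,5].
HN type (ℓ=2): μ^(1)=1; μ^(2)=-4

((0, 2, 1, 4, 1); (2, 0, 0, 0, 0))


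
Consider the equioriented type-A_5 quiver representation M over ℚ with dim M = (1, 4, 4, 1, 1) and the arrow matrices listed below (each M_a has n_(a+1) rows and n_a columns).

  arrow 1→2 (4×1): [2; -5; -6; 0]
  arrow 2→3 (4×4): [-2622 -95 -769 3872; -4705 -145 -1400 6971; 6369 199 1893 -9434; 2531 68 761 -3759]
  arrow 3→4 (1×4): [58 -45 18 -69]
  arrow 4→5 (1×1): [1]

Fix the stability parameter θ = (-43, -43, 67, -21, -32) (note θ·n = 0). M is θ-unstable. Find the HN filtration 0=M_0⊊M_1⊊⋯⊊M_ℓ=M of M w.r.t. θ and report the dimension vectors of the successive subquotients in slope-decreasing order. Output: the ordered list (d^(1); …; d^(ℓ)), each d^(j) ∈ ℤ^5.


Interval decomposition of M: I[1,5], I[2,3]^3.
HN type (ℓ=3): μ^(1)=67; μ^(2)=14/3; μ^(3)=-43

((0, 0, 3, 0, 0); (0, 0, 1, 1, 1); (1, 4, 0, 0, 0))


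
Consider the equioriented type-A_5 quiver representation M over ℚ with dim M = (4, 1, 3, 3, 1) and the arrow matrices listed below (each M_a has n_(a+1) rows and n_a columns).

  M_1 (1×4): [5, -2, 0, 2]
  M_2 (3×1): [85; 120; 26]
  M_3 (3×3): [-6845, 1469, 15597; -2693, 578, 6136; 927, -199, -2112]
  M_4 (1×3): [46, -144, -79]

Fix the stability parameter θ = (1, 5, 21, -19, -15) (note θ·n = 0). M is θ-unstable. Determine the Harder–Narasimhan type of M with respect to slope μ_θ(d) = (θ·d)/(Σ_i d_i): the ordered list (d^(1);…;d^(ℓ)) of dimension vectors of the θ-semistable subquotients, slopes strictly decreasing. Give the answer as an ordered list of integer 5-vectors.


Via rank(M_{q-1}∘⋯∘M_p): M ≅ I[1,1]^3, I[1,5], I[3,4]^2.
μ_θ-semistable layers: μ^(1)=1; μ^(2)=-7/5

((3, 0, 2, 2, 0); (1, 1, 1, 1, 1))


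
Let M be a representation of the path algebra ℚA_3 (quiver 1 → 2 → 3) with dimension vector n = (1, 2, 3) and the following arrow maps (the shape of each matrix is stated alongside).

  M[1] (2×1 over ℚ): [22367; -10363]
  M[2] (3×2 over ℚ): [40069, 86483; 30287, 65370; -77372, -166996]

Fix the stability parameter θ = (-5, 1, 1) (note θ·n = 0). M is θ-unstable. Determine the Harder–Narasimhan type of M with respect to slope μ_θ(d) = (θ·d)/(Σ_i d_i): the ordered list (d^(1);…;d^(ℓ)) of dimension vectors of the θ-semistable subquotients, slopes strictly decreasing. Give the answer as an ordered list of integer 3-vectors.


Via rank(M_{q-1}∘⋯∘M_p): M ≅ I[1,3], I[2,3], I[3,3].
μ_θ-semistable layers: μ^(1)=1; μ^(2)=-5

((0, 2, 3); (1, 0, 0))


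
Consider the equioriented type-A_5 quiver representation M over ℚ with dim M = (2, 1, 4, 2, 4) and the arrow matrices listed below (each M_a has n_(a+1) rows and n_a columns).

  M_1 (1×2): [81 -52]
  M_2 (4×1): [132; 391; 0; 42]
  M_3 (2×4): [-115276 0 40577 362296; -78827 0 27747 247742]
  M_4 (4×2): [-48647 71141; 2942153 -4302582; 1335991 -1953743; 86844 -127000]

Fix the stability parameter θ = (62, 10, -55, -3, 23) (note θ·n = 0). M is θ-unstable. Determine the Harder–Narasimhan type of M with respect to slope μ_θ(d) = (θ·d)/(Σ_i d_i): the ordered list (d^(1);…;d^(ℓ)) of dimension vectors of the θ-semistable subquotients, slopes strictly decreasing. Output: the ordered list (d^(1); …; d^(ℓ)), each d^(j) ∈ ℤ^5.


Barcode: M ≅ I[1,1], I[1,3], I[3,3], I[3,5]^2, I[5,5]^2. HN layers by μ_θ (5 steps, strictly decreasing):
  μ^(1)=62; μ^(2)=23; μ^(3)=17/3; μ^(4)=-3; μ^(5)=-55

((1, 0, 0, 0, 0); (0, 0, 0, 0, 4); (1, 1, 1, 0, 0); (0, 0, 0, 2, 0); (0, 0, 3, 0, 0))


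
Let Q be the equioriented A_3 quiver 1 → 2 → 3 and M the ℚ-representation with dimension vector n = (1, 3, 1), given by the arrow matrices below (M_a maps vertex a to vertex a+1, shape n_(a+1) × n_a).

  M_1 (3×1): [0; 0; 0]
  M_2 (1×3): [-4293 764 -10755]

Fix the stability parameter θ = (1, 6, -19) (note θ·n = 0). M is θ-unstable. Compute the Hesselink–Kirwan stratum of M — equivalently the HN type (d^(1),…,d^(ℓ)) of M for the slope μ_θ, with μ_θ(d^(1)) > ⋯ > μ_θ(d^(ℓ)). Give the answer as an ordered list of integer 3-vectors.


Barcode: M ≅ I[1,1], I[2,2]^2, I[2,3]. HN layers by μ_θ (3 steps, strictly decreasing):
  μ^(1)=6; μ^(2)=1; μ^(3)=-13/2

((0, 2, 0); (1, 0, 0); (0, 1, 1))


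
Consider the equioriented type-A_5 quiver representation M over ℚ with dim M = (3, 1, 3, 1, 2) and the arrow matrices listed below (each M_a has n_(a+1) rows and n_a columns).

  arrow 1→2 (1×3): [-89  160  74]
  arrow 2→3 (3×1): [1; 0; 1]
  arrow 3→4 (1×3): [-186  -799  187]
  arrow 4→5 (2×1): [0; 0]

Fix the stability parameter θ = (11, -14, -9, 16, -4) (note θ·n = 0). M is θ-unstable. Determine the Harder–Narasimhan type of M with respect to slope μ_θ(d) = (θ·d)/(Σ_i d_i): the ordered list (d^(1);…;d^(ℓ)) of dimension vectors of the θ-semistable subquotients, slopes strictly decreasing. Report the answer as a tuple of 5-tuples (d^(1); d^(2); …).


Interval decomposition of M: I[1,1]^2, I[1,4], I[3,3]^2, I[5,5]^2.
HN type (ℓ=4): μ^(1)=16; μ^(2)=11; μ^(3)=-4; μ^(4)=-9

((0, 0, 0, 1, 0); (2, 0, 0, 0, 0); (1, 1, 1, 0, 2); (0, 0, 2, 0, 0))


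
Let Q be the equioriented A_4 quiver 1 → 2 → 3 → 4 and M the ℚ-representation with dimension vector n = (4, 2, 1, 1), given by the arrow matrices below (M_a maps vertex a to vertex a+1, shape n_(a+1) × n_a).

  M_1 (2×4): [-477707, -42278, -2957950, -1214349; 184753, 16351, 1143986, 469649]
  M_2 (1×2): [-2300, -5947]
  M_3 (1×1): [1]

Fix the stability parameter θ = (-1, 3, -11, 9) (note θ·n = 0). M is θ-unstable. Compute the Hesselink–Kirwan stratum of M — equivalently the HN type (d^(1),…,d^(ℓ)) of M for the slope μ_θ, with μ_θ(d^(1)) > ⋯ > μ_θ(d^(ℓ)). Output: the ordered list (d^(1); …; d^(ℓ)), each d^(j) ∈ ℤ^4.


Via rank(M_{q-1}∘⋯∘M_p): M ≅ I[1,1]^2, I[1,2], I[1,4].
μ_θ-semistable layers: μ^(1)=9; μ^(2)=3; μ^(3)=-1; μ^(4)=-3

((0, 0, 0, 1); (0, 1, 0, 0); (3, 0, 0, 0); (1, 1, 1, 0))


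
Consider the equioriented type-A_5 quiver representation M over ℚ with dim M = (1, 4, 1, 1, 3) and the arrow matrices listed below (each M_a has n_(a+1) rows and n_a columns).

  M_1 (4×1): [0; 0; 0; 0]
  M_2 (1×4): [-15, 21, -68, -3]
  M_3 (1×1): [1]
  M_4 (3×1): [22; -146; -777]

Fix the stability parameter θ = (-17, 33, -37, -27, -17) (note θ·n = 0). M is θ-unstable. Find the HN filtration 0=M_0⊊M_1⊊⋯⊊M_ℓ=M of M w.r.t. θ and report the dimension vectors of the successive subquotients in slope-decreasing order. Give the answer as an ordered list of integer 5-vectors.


Barcode: M ≅ I[1,1], I[2,2]^3, I[2,5], I[5,5]^2. HN layers by μ_θ (3 steps, strictly decreasing):
  μ^(1)=33; μ^(2)=-12; μ^(3)=-17

((0, 3, 0, 0, 0); (0, 1, 1, 1, 1); (1, 0, 0, 0, 2))


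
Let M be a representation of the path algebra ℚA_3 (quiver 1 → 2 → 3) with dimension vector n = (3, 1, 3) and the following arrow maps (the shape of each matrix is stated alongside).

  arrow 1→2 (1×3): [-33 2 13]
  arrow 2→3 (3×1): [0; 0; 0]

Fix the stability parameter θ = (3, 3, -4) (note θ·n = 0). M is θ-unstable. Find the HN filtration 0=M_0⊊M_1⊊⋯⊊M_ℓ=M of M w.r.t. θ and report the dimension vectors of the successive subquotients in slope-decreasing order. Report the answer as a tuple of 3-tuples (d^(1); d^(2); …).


Via rank(M_{q-1}∘⋯∘M_p): M ≅ I[1,1]^2, I[1,2], I[3,3]^3.
μ_θ-semistable layers: μ^(1)=3; μ^(2)=-4

((3, 1, 0); (0, 0, 3))


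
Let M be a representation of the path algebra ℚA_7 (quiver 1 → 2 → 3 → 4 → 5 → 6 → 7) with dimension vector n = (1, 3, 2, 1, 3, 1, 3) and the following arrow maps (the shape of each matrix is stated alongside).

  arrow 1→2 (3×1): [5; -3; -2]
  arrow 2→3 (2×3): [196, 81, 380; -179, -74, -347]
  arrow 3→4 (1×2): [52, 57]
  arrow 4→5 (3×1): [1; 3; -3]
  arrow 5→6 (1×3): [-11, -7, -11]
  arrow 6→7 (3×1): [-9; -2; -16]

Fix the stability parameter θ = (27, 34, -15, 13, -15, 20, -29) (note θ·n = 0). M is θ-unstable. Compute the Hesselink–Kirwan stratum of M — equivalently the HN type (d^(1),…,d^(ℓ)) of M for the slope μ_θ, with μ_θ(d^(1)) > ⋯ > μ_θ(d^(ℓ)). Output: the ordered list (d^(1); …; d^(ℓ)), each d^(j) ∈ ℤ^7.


Barcode: M ≅ I[1,7], I[2,2], I[2,3], I[5,5]^2, I[7,7]^2. HN layers by μ_θ (5 steps, strictly decreasing):
  μ^(1)=34; μ^(2)=19/2; μ^(3)=5; μ^(4)=-15; μ^(5)=-29

((0, 1, 0, 0, 0, 0, 0); (0, 1, 1, 0, 0, 0, 0); (1, 1, 1, 1, 1, 1, 1); (0, 0, 0, 0, 2, 0, 0); (0, 0, 0, 0, 0, 0, 2))


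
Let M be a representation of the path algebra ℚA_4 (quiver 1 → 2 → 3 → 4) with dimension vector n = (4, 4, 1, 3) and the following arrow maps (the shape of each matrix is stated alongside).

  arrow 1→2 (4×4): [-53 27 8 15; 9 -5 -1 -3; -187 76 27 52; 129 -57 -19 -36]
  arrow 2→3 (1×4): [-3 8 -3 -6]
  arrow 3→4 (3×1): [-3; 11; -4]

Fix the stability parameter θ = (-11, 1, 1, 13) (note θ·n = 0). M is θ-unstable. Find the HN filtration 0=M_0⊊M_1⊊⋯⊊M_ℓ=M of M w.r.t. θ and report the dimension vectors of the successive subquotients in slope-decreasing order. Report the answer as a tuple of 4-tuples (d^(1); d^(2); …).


Interval decomposition of M: I[1,2]^3, I[1,4], I[4,4]^2.
HN type (ℓ=3): μ^(1)=13; μ^(2)=1; μ^(3)=-11

((0, 0, 0, 3); (0, 4, 1, 0); (4, 0, 0, 0))


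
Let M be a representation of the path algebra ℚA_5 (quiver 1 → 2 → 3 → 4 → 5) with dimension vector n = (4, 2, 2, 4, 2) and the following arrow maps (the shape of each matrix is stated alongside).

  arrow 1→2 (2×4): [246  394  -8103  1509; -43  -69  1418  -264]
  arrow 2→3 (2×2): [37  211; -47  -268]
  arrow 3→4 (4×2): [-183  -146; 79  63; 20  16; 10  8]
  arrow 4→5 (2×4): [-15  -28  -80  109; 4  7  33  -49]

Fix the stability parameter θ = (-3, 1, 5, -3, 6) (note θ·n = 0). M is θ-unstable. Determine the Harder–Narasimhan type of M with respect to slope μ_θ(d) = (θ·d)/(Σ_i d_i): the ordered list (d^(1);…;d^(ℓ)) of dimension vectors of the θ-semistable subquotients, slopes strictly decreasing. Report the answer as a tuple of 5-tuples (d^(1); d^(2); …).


Interval decomposition of M: I[1,1]^2, I[1,5]^2, I[4,4]^2.
HN type (ℓ=3): μ^(1)=6; μ^(2)=1; μ^(3)=-3

((0, 0, 0, 0, 2); (0, 2, 2, 2, 0); (4, 0, 0, 2, 0))


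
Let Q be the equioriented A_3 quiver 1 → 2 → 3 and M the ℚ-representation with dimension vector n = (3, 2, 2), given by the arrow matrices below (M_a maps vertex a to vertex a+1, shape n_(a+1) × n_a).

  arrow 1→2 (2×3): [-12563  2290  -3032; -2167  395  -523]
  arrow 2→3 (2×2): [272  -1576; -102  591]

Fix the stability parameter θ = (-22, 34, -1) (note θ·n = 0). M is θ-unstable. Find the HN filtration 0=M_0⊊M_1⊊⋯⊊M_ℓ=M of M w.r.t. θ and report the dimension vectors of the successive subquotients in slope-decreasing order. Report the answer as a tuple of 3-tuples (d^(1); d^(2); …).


Interval decomposition of M: I[1,1], I[1,2], I[1,3], I[3,3].
HN type (ℓ=4): μ^(1)=34; μ^(2)=33/2; μ^(3)=-1; μ^(4)=-22

((0, 1, 0); (0, 1, 1); (0, 0, 1); (3, 0, 0))


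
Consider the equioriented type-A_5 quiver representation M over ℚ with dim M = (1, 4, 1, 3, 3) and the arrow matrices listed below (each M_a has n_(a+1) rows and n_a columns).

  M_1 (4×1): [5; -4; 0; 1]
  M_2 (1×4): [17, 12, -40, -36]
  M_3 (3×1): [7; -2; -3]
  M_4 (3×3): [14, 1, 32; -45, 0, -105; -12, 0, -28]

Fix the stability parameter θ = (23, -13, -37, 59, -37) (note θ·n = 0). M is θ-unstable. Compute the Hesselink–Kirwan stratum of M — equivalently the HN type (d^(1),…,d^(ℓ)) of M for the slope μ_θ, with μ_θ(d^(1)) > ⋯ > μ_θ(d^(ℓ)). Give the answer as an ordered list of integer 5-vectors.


Barcode: M ≅ I[1,4], I[2,2]^3, I[4,5]^2, I[5,5]. HN layers by μ_θ (5 steps, strictly decreasing):
  μ^(1)=59; μ^(2)=11; μ^(3)=-9; μ^(4)=-13; μ^(5)=-37

((0, 0, 0, 1, 0); (0, 0, 0, 2, 2); (1, 1, 1, 0, 0); (0, 3, 0, 0, 0); (0, 0, 0, 0, 1))


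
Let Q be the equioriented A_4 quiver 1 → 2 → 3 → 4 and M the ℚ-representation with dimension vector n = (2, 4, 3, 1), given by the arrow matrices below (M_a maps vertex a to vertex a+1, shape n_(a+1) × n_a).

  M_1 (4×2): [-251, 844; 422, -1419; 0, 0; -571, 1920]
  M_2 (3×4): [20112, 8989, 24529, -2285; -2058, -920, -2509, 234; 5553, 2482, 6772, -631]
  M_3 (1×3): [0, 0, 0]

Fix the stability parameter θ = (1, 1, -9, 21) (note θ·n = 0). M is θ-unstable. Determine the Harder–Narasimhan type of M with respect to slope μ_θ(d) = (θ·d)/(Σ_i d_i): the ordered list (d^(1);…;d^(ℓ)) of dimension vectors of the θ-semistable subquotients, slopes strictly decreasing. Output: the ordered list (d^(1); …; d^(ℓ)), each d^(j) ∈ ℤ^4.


Via rank(M_{q-1}∘⋯∘M_p): M ≅ I[1,2], I[1,3], I[2,3]^2, I[4,4].
μ_θ-semistable layers: μ^(1)=21; μ^(2)=1; μ^(3)=-7/3; μ^(4)=-4

((0, 0, 0, 1); (1, 1, 0, 0); (1, 1, 1, 0); (0, 2, 2, 0))


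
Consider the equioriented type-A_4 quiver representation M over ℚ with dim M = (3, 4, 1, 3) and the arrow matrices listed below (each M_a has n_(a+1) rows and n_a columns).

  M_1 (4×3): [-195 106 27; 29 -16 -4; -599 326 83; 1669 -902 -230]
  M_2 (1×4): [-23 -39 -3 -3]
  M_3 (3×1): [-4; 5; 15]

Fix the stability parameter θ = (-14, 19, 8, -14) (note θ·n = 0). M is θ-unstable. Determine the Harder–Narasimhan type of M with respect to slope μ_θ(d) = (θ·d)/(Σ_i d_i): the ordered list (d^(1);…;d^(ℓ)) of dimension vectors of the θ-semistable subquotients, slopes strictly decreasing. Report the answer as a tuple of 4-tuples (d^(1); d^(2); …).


Via rank(M_{q-1}∘⋯∘M_p): M ≅ I[1,2]^2, I[1,4], I[2,2], I[4,4]^2.
μ_θ-semistable layers: μ^(1)=19; μ^(2)=13/3; μ^(3)=-14

((0, 3, 0, 0); (0, 1, 1, 1); (3, 0, 0, 2))


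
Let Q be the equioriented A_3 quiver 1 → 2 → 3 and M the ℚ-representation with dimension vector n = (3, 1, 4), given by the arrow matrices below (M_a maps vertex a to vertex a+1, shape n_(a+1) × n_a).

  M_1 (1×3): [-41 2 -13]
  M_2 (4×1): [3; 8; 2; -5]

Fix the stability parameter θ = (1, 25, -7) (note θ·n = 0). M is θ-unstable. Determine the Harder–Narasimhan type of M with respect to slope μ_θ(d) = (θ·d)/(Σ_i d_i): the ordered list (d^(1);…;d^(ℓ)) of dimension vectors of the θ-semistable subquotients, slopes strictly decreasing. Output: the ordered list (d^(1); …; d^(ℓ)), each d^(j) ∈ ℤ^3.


Via rank(M_{q-1}∘⋯∘M_p): M ≅ I[1,1]^2, I[1,3], I[3,3]^3.
μ_θ-semistable layers: μ^(1)=9; μ^(2)=1; μ^(3)=-7

((0, 1, 1); (3, 0, 0); (0, 0, 3))


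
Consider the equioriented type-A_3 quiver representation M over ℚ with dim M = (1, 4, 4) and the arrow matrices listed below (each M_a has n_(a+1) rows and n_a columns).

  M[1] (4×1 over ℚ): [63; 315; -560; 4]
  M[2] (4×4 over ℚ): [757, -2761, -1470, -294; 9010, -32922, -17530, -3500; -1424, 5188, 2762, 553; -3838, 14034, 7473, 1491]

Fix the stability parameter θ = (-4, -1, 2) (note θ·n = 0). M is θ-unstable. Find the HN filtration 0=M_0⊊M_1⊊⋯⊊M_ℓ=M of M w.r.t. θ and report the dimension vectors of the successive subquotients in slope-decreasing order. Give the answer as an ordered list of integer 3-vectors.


Via rank(M_{q-1}∘⋯∘M_p): M ≅ I[1,2], I[2,3]^3, I[3,3].
μ_θ-semistable layers: μ^(1)=2; μ^(2)=-1; μ^(3)=-4

((0, 0, 4); (0, 4, 0); (1, 0, 0))


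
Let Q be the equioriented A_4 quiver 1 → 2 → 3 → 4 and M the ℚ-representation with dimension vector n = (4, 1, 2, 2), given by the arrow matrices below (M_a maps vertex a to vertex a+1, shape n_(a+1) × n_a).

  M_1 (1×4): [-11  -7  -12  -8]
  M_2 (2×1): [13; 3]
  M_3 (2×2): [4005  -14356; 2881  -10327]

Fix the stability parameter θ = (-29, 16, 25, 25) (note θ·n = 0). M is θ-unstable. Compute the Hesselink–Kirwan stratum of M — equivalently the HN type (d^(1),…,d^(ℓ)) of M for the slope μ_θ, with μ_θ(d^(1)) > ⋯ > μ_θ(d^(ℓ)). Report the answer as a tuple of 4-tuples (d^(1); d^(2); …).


Interval decomposition of M: I[1,1]^3, I[1,4], I[3,4].
HN type (ℓ=3): μ^(1)=25; μ^(2)=16; μ^(3)=-29

((0, 0, 2, 2); (0, 1, 0, 0); (4, 0, 0, 0))


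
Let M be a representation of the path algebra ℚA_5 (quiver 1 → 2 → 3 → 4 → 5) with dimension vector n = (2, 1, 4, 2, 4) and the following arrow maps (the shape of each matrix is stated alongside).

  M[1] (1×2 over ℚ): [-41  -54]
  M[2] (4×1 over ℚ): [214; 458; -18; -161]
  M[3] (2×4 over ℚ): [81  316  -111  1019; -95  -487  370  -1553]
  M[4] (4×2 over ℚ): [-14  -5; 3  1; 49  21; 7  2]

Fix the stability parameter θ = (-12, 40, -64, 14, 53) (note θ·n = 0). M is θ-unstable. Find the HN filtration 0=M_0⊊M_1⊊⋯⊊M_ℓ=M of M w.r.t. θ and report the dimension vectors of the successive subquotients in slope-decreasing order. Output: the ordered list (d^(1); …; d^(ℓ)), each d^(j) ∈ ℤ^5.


Via rank(M_{q-1}∘⋯∘M_p): M ≅ I[1,1], I[1,5], I[3,3]^2, I[3,5], I[5,5]^2.
μ_θ-semistable layers: μ^(1)=53; μ^(2)=14; μ^(3)=-12; μ^(4)=-64

((0, 0, 0, 0, 4); (0, 0, 0, 2, 0); (2, 1, 1, 0, 0); (0, 0, 3, 0, 0))


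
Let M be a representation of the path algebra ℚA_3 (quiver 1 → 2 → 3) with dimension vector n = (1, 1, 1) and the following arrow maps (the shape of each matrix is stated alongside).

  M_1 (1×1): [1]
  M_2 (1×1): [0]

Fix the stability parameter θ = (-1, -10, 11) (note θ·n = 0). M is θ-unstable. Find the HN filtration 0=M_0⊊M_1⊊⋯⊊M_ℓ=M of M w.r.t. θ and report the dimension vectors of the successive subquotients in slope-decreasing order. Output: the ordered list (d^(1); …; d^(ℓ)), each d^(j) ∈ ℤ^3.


Via rank(M_{q-1}∘⋯∘M_p): M ≅ I[1,2], I[3,3].
μ_θ-semistable layers: μ^(1)=11; μ^(2)=-11/2

((0, 0, 1); (1, 1, 0))


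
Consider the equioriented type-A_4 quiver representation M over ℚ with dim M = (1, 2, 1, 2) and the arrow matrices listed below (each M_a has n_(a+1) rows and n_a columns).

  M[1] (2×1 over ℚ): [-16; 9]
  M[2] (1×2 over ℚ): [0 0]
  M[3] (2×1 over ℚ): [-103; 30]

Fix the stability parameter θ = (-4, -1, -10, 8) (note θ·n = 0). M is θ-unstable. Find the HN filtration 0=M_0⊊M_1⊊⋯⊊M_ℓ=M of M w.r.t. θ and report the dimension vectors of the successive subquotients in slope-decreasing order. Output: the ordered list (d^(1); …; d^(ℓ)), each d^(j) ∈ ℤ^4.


Barcode: M ≅ I[1,2], I[2,2], I[3,4], I[4,4]. HN layers by μ_θ (4 steps, strictly decreasing):
  μ^(1)=8; μ^(2)=-1; μ^(3)=-4; μ^(4)=-10

((0, 0, 0, 2); (0, 2, 0, 0); (1, 0, 0, 0); (0, 0, 1, 0))


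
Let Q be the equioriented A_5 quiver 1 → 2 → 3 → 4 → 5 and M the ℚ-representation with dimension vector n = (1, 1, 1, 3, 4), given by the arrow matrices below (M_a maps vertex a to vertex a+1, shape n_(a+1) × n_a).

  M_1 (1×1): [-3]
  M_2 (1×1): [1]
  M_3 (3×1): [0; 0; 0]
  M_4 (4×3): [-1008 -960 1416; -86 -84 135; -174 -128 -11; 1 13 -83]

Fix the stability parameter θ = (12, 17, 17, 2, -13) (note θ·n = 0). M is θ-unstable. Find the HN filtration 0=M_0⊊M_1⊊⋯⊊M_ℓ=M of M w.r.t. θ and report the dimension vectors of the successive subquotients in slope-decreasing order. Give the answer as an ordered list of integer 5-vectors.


Barcode: M ≅ I[1,3], I[4,4], I[4,5]^2, I[5,5]^2. HN layers by μ_θ (5 steps, strictly decreasing):
  μ^(1)=17; μ^(2)=12; μ^(3)=2; μ^(4)=-11/2; μ^(5)=-13

((0, 1, 1, 0, 0); (1, 0, 0, 0, 0); (0, 0, 0, 1, 0); (0, 0, 0, 2, 2); (0, 0, 0, 0, 2))


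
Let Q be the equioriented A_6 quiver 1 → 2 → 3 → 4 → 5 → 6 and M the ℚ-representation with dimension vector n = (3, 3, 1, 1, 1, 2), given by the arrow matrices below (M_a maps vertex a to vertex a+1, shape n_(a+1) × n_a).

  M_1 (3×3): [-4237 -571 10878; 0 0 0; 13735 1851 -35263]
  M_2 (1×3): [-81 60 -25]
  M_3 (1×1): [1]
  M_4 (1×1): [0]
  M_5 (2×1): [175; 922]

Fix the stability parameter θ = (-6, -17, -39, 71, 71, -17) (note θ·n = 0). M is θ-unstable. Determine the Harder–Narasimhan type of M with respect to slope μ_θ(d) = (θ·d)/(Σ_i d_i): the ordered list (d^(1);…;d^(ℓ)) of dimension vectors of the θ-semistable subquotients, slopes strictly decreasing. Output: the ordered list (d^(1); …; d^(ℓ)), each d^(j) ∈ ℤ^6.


Barcode: M ≅ I[1,1], I[1,2], I[1,4], I[2,2], I[5,6], I[6,6]. HN layers by μ_θ (6 steps, strictly decreasing):
  μ^(1)=71; μ^(2)=27; μ^(3)=-6; μ^(4)=-23/2; μ^(5)=-17; μ^(6)=-62/3

((0, 0, 0, 1, 0, 0); (0, 0, 0, 0, 1, 1); (1, 0, 0, 0, 0, 0); (1, 1, 0, 0, 0, 0); (0, 1, 0, 0, 0, 1); (1, 1, 1, 0, 0, 0))


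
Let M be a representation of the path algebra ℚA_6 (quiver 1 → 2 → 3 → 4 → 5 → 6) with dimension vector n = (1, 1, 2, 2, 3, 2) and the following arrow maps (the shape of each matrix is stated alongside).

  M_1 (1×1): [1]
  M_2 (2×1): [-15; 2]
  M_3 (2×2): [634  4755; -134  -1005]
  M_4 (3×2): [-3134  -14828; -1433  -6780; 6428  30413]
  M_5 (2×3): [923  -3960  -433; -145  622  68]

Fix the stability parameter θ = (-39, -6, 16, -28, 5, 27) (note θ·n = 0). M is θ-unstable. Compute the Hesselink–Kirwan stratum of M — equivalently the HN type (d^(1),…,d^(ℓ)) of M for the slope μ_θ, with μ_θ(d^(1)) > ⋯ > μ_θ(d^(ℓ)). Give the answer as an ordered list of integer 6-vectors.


Interval decomposition of M: I[1,3], I[3,6], I[4,5], I[5,6].
HN type (ℓ=6): μ^(1)=27; μ^(2)=16; μ^(3)=5; μ^(4)=-6; μ^(5)=-28; μ^(6)=-39

((0, 0, 0, 0, 0, 2); (0, 0, 1, 0, 0, 0); (0, 0, 0, 0, 3, 0); (0, 1, 1, 1, 0, 0); (0, 0, 0, 1, 0, 0); (1, 0, 0, 0, 0, 0))


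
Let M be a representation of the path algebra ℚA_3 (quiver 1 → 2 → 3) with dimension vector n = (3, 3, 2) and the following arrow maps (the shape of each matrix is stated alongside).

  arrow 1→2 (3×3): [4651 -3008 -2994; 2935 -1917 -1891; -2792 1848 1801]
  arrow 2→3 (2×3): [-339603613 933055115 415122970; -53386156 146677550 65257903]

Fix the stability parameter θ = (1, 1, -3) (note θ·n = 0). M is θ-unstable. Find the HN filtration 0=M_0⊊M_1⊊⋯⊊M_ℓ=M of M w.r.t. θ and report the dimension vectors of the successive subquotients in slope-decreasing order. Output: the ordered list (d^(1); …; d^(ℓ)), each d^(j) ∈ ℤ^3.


Via rank(M_{q-1}∘⋯∘M_p): M ≅ I[1,2], I[1,3]^2.
μ_θ-semistable layers: μ^(1)=1; μ^(2)=-1/3

((1, 1, 0); (2, 2, 2))


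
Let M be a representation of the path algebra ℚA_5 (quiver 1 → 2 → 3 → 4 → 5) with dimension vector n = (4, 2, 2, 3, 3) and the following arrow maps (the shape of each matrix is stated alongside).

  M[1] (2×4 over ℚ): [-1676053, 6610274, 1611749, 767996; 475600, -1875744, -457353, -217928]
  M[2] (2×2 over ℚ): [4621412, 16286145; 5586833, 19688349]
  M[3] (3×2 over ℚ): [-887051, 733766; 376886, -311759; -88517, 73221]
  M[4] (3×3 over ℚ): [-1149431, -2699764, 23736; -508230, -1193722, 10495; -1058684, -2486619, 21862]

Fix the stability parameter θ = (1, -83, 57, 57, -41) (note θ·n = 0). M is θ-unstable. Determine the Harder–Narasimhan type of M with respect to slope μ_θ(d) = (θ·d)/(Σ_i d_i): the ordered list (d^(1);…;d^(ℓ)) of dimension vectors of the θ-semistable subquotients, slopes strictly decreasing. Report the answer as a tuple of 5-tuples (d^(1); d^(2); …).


Interval decomposition of M: I[1,1]^2, I[1,5]^2, I[4,5].
HN type (ℓ=4): μ^(1)=73/3; μ^(2)=8; μ^(3)=1; μ^(4)=-41

((0, 0, 2, 2, 2); (0, 0, 0, 1, 1); (2, 0, 0, 0, 0); (2, 2, 0, 0, 0))


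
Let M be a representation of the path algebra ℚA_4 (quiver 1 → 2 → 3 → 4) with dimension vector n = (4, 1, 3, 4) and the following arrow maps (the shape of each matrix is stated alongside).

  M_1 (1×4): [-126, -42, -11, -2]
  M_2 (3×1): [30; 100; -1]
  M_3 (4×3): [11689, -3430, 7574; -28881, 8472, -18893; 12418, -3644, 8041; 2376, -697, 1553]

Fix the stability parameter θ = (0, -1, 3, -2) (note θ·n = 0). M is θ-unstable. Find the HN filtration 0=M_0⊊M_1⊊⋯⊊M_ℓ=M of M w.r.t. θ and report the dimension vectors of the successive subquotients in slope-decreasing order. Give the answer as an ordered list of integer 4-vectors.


Barcode: M ≅ I[1,1]^3, I[1,4], I[3,4]^2, I[4,4]. HN layers by μ_θ (4 steps, strictly decreasing):
  μ^(1)=1/2; μ^(2)=0; μ^(3)=-1/2; μ^(4)=-2

((0, 0, 3, 3); (3, 0, 0, 0); (1, 1, 0, 0); (0, 0, 0, 1))


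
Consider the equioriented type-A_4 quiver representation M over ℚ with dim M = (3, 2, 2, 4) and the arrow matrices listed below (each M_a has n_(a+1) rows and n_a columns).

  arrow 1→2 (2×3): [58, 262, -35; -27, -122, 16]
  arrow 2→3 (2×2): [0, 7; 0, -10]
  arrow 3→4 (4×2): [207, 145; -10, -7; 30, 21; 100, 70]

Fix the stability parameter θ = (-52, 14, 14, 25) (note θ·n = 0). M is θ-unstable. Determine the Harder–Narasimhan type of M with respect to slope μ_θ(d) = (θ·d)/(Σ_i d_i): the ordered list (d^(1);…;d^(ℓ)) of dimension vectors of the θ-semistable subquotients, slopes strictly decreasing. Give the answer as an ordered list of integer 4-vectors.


Barcode: M ≅ I[1,1], I[1,2], I[1,4], I[3,4], I[4,4]^2. HN layers by μ_θ (3 steps, strictly decreasing):
  μ^(1)=25; μ^(2)=14; μ^(3)=-52

((0, 0, 0, 4); (0, 2, 2, 0); (3, 0, 0, 0))


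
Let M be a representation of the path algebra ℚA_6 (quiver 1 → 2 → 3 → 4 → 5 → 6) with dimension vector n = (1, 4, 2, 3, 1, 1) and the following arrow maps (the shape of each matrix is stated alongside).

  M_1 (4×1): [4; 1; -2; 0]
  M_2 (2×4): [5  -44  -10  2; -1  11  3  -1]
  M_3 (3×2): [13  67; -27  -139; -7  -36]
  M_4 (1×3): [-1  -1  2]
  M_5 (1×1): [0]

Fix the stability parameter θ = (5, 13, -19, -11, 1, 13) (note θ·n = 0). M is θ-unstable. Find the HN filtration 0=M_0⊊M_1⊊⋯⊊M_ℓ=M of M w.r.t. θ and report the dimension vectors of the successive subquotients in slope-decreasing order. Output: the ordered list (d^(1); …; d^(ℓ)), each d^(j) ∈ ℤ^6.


Interval decomposition of M: I[1,4], I[2,2]^2, I[2,4], I[4,5], I[6,6].
HN type (ℓ=5): μ^(1)=13; μ^(2)=1; μ^(3)=-3; μ^(4)=-17/3; μ^(5)=-11

((0, 2, 0, 0, 0, 1); (0, 0, 0, 0, 1, 0); (1, 1, 1, 1, 0, 0); (0, 1, 1, 1, 0, 0); (0, 0, 0, 1, 0, 0))


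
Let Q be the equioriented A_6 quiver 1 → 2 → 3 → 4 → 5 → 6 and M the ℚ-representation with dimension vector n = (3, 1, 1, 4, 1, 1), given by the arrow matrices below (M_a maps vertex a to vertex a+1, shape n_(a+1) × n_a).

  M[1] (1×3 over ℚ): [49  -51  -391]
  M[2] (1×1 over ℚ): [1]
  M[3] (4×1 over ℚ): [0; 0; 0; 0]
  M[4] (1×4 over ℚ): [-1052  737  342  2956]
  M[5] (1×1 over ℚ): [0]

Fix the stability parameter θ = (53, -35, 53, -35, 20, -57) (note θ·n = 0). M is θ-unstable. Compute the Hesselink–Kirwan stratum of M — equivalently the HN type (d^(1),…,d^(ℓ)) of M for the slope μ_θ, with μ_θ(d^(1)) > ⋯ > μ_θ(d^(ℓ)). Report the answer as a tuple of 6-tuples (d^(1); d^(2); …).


Via rank(M_{q-1}∘⋯∘M_p): M ≅ I[1,1]^2, I[1,3], I[4,4]^3, I[4,5], I[6,6].
μ_θ-semistable layers: μ^(1)=53; μ^(2)=20; μ^(3)=9; μ^(4)=-35; μ^(5)=-57

((2, 0, 1, 0, 0, 0); (0, 0, 0, 0, 1, 0); (1, 1, 0, 0, 0, 0); (0, 0, 0, 4, 0, 0); (0, 0, 0, 0, 0, 1))


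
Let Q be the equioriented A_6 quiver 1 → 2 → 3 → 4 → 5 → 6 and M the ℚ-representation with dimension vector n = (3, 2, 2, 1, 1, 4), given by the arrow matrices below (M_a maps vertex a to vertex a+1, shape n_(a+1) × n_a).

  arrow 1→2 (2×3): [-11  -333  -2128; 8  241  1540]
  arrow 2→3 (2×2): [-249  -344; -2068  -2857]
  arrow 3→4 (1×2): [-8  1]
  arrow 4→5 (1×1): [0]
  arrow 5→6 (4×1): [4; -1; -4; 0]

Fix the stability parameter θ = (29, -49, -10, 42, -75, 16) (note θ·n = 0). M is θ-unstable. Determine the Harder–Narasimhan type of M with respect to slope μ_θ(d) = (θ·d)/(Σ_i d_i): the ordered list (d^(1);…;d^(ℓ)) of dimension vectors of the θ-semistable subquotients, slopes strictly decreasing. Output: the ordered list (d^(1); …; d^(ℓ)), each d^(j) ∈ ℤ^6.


Interval decomposition of M: I[1,1], I[1,3], I[1,4], I[5,6], I[6,6]^3.
HN type (ℓ=5): μ^(1)=42; μ^(2)=29; μ^(3)=16; μ^(4)=-10; μ^(5)=-75

((0, 0, 0, 1, 0, 0); (1, 0, 0, 0, 0, 0); (0, 0, 0, 0, 0, 4); (2, 2, 2, 0, 0, 0); (0, 0, 0, 0, 1, 0))


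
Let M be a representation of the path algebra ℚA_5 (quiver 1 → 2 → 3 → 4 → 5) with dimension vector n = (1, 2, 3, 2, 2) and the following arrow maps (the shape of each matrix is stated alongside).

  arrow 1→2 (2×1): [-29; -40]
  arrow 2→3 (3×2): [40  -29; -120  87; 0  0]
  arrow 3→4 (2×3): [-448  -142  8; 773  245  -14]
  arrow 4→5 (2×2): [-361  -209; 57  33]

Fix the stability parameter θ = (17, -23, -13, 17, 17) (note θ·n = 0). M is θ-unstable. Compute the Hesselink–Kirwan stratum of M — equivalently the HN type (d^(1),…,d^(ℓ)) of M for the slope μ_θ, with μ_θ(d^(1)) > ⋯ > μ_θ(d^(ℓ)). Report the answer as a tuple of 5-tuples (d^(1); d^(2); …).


Interval decomposition of M: I[1,2], I[2,4], I[3,3], I[3,5], I[5,5].
HN type (ℓ=4): μ^(1)=17; μ^(2)=-3; μ^(3)=-13; μ^(4)=-23

((0, 0, 0, 2, 2); (1, 1, 0, 0, 0); (0, 0, 3, 0, 0); (0, 1, 0, 0, 0))


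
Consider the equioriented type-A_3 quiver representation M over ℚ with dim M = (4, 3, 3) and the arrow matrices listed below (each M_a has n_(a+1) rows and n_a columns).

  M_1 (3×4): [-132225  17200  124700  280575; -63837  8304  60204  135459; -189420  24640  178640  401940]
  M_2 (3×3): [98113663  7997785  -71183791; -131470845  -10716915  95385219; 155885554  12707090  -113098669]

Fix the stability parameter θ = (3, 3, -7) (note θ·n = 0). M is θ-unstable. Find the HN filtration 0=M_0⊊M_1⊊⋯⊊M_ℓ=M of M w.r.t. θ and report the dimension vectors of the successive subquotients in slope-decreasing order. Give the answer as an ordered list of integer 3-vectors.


Barcode: M ≅ I[1,1]^3, I[1,2], I[2,3]^2, I[3,3]. HN layers by μ_θ (3 steps, strictly decreasing):
  μ^(1)=3; μ^(2)=-2; μ^(3)=-7

((4, 1, 0); (0, 2, 2); (0, 0, 1))
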